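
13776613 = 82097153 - 68320540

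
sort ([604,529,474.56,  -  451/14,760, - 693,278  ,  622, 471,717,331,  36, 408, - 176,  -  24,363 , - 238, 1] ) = [ - 693, - 238, - 176, - 451/14, - 24,1,36,278,331,363, 408, 471,474.56, 529, 604,622,717,760]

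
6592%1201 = 587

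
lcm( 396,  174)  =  11484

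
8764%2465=1369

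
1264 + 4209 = 5473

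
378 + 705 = 1083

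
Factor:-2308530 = -2^1* 3^1*5^1 * 7^1*10993^1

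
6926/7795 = 6926/7795 =0.89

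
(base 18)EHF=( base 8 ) 11371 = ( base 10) 4857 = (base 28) 65D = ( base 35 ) 3xr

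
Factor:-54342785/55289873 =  - 5^1 * 7^1 * 43^( - 1 )*1285811^ ( -1)*1552651^1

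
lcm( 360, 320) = 2880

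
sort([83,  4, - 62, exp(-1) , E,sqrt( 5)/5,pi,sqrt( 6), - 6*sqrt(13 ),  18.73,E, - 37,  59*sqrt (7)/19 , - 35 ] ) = [ - 62, - 37, - 35 , - 6*sqrt ( 13 ),  exp( - 1 ),sqrt (5)/5,sqrt(6),E, E,pi, 4, 59 * sqrt( 7)/19, 18.73, 83]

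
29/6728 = 1/232 = 0.00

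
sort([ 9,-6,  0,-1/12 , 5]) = [ - 6 , - 1/12,0,5,  9 ] 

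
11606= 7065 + 4541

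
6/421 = 6/421  =  0.01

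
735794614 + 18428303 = 754222917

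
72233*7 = 505631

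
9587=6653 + 2934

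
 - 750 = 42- 792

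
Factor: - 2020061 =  - 19^1*106319^1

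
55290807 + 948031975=1003322782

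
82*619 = 50758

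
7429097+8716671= 16145768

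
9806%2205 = 986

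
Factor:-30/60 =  - 2^( - 1 )=-1/2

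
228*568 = 129504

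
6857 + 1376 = 8233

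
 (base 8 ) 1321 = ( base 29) OP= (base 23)188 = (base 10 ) 721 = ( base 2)1011010001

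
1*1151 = 1151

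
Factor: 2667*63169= 168471723 = 3^1*7^1*127^1*181^1 *349^1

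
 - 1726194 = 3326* ( - 519 )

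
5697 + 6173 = 11870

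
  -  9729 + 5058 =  - 4671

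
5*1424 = 7120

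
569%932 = 569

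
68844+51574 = 120418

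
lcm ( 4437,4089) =208539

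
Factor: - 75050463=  - 3^1 * 29^1*862649^1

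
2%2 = 0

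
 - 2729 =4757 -7486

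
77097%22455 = 9732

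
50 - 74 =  - 24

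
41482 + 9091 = 50573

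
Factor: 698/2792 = 1/4 = 2^ (  -  2) 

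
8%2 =0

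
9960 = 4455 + 5505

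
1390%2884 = 1390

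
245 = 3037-2792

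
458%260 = 198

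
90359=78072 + 12287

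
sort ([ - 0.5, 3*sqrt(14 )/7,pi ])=[-0.5, 3*sqrt ( 14)/7, pi ] 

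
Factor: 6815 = 5^1 *29^1*47^1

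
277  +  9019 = 9296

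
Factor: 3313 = 3313^1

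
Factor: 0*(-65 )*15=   0 = 0^1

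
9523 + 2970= 12493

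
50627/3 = 50627/3 = 16875.67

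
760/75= 152/15=10.13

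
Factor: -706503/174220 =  - 2^( - 2) * 3^1*5^( - 1)*7^1*17^1*31^( - 1)*281^( - 1)*1979^1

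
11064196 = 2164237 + 8899959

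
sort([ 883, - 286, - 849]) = [ - 849, - 286,  883] 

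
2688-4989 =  - 2301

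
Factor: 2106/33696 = 1/16 = 2^ ( - 4)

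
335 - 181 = 154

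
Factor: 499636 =2^2*124909^1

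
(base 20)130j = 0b10010000000011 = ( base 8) 22003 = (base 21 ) kj0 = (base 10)9219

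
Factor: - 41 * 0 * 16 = 0 = 0^1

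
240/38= 120/19 = 6.32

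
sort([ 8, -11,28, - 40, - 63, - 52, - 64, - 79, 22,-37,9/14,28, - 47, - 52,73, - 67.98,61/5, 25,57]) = [  -  79,-67.98, - 64 , - 63, - 52, - 52,  -  47, - 40, - 37,-11, 9/14, 8,61/5,22,25,28,28,57,73 ]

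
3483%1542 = 399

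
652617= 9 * 72513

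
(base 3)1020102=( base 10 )902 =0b1110000110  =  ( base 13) 545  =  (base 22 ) 1J0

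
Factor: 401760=2^5*3^4*5^1*31^1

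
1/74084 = 1/74084 = 0.00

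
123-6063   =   - 5940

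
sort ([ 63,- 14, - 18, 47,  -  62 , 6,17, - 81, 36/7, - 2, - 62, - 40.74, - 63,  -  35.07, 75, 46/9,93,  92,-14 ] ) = [ - 81,  -  63, - 62,-62,-40.74,  -  35.07,  -  18, - 14, - 14, - 2 , 46/9,36/7, 6,17, 47,  63, 75, 92,  93 ]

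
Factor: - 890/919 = - 2^1*5^1*89^1 * 919^(  -  1 ) 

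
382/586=191/293 = 0.65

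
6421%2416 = 1589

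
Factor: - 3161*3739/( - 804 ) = 11818979/804 = 2^(-2 )*3^( - 1)*29^1*67^( - 1 )*109^1*3739^1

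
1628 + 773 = 2401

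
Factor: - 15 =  - 3^1 * 5^1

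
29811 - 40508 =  - 10697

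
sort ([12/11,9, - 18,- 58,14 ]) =[ -58, - 18, 12/11,9,14 ] 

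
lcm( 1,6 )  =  6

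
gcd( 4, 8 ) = 4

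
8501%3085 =2331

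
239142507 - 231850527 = 7291980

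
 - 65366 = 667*( - 98 ) 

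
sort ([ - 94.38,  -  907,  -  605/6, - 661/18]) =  [  -  907, - 605/6,  -  94.38, - 661/18] 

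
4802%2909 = 1893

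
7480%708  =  400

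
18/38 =9/19 = 0.47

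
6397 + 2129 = 8526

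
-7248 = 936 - 8184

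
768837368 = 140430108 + 628407260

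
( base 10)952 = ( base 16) 3B8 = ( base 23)1i9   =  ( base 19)2c2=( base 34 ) S0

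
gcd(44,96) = 4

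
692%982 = 692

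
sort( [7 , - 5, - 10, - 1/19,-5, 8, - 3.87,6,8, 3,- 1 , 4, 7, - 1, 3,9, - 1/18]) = [  -  10,-5, - 5, - 3.87, - 1, -1, - 1/18,  -  1/19, 3, 3, 4,6, 7, 7,8,8,  9]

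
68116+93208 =161324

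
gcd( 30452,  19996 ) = 4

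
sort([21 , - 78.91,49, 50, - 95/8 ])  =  [-78.91,-95/8, 21,49,50 ]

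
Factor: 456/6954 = 2^2*61^( - 1) = 4/61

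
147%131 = 16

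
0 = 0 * 64788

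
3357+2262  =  5619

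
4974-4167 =807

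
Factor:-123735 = - 3^1 * 5^1*73^1 * 113^1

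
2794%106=38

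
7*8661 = 60627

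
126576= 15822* 8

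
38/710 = 19/355 = 0.05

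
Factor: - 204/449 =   -  2^2*  3^1 * 17^1*449^( - 1 )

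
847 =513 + 334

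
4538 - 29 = 4509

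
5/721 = 5/721 =0.01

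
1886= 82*23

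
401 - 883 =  - 482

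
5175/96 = 53+29/32 = 53.91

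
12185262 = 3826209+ 8359053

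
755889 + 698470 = 1454359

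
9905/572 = 9905/572 = 17.32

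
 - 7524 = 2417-9941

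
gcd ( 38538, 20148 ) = 6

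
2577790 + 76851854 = 79429644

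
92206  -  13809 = 78397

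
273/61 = 273/61=4.48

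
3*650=1950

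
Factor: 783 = 3^3*29^1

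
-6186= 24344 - 30530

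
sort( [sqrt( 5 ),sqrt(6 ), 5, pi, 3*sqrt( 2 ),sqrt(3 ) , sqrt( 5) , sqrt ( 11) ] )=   [ sqrt( 3 ),sqrt( 5), sqrt( 5), sqrt ( 6), pi , sqrt(11 )  ,  3 * sqrt(2 ), 5 ] 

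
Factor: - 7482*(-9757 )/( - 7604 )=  - 36500937/3802 = - 2^( -1 )*3^1*11^1*29^1*43^1*  887^1*1901^( - 1)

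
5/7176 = 5/7176  =  0.00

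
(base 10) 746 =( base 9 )1018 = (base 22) 1BK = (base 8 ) 1352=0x2ea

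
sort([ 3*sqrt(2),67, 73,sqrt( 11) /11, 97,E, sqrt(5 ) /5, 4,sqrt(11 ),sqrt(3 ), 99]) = [ sqrt( 11) /11,  sqrt( 5 )/5,sqrt( 3),E,sqrt( 11 ), 4, 3 *sqrt( 2),  67,73, 97,99 ]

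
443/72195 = 443/72195 = 0.01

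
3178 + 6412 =9590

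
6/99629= 6/99629  =  0.00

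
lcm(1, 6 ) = 6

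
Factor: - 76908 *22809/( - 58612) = 438548643/14653 = 3^2 * 13^1*17^1*29^1*7603^1*14653^( - 1) 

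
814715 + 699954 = 1514669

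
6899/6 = 6899/6 = 1149.83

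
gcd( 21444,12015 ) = 3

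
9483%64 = 11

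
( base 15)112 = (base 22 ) b0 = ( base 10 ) 242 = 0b11110010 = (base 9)288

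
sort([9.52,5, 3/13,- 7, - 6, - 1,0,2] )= [ - 7, - 6,- 1, 0,3/13,2,5,9.52 ] 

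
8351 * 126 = 1052226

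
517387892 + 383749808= 901137700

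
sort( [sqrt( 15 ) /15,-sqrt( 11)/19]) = [ - sqrt ( 11 ) /19,sqrt( 15 )/15]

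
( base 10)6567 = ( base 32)6D7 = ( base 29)7nd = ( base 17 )15c5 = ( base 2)1100110100111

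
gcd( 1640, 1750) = 10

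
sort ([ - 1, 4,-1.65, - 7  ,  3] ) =[ - 7, - 1.65, -1,3, 4 ]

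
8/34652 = 2/8663   =  0.00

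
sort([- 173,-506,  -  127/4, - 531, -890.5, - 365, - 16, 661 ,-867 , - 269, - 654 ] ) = [ - 890.5,- 867, - 654, - 531, - 506, - 365, - 269, - 173, - 127/4,  -  16, 661] 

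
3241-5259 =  - 2018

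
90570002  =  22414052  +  68155950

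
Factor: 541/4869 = 1/9 = 3^( - 2 )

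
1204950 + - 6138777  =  -4933827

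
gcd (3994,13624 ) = 2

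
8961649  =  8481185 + 480464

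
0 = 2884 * 0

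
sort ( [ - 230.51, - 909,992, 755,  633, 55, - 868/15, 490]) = [ - 909, - 230.51, - 868/15, 55, 490, 633 , 755,992 ]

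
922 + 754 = 1676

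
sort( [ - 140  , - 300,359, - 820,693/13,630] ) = [ - 820, - 300,- 140,693/13,  359, 630]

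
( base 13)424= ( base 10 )706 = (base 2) 1011000010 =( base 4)23002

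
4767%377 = 243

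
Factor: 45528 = 2^3*3^1*7^1 * 271^1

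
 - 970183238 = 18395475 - 988578713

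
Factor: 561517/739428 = 2^( - 2)*3^( - 1 )*11^1 * 43^ ( - 1 )*1433^( - 1)*51047^1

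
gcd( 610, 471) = 1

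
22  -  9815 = -9793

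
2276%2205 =71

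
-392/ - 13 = 30  +  2/13 = 30.15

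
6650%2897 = 856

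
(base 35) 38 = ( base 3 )11012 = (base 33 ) 3E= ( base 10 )113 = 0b1110001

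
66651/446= 149 + 197/446 = 149.44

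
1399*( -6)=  - 8394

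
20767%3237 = 1345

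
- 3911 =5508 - 9419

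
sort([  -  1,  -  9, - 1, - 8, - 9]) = [ - 9, - 9, - 8 , - 1, - 1]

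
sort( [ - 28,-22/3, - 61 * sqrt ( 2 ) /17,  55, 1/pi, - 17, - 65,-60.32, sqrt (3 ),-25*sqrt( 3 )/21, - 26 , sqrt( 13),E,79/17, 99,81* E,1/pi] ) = [ - 65 ,-60.32, - 28, - 26, -17,-22/3, - 61*sqrt (2)/17, - 25*sqrt( 3 )/21 , 1/pi,1/pi,  sqrt (3 ) , E,  sqrt(13) , 79/17, 55, 99, 81*E ] 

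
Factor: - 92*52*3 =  - 14352 = - 2^4*3^1*13^1*23^1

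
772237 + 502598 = 1274835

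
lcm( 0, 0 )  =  0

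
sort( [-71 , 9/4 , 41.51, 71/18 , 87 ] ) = [ - 71, 9/4, 71/18, 41.51, 87 ] 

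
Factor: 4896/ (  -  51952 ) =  - 18/191 = -  2^1*3^2 * 191^ ( - 1 ) 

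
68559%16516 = 2495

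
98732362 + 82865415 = 181597777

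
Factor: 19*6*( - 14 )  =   - 1596 = - 2^2*3^1 * 7^1*19^1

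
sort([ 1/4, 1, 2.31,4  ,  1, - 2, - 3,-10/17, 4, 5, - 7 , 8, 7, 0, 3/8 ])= [ - 7, - 3,-2, - 10/17, 0,1/4, 3/8, 1, 1,  2.31,  4, 4, 5, 7, 8]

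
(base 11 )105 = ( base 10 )126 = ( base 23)5B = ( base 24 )56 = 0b1111110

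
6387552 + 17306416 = 23693968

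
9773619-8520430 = 1253189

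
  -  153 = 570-723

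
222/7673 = 222/7673 = 0.03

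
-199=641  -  840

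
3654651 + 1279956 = 4934607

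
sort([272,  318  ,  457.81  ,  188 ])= [188,  272,318, 457.81 ]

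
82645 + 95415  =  178060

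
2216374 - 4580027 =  - 2363653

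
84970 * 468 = 39765960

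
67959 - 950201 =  - 882242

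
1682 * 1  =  1682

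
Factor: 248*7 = 1736 = 2^3*7^1*31^1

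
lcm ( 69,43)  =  2967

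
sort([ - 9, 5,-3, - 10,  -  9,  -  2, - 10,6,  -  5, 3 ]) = [ - 10, -10 , - 9,-9, - 5 , - 3, - 2,  3,  5,6] 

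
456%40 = 16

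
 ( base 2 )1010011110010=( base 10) 5362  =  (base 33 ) 4ug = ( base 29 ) 6AQ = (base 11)4035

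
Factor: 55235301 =3^1*11^1 * 1673797^1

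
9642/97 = 99  +  39/97 =99.40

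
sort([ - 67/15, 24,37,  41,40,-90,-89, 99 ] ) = [-90,-89,  -  67/15,24, 37,40, 41, 99]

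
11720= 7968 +3752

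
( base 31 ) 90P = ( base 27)BO7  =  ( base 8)20742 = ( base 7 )34201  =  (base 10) 8674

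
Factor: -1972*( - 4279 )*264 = 2^5*3^1*11^2*17^1*29^1*389^1 = 2227681632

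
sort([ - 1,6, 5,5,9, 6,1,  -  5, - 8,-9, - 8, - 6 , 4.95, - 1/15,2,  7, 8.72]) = [ - 9, - 8, - 8,- 6,  -  5, - 1,  -  1/15,1, 2,4.95, 5,5,6,6,7 , 8.72 , 9]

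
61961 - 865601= - 803640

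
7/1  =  7= 7.00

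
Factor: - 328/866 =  - 2^2*41^1*433^( - 1 ) = - 164/433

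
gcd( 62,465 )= 31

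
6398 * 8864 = 56711872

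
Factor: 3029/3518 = 2^( - 1) *13^1*233^1* 1759^( - 1 )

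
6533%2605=1323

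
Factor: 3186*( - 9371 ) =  - 29856006  =  -  2^1 * 3^3*59^1 * 9371^1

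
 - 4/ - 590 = 2/295 = 0.01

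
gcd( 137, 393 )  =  1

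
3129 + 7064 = 10193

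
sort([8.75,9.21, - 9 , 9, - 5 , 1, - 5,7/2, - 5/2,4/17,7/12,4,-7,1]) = [ - 9, - 7, - 5, - 5, - 5/2,  4/17, 7/12,  1, 1,  7/2,  4,8.75, 9,9.21 ]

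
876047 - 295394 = 580653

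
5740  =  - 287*( - 20) 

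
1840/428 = 4 + 32/107 = 4.30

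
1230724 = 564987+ 665737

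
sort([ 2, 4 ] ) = [ 2, 4 ] 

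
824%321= 182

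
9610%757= 526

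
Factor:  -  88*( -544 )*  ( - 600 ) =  - 2^11*3^1*5^2*11^1*17^1 =- 28723200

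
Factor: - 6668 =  - 2^2*1667^1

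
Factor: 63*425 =26775= 3^2*5^2*7^1 *17^1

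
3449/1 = 3449 = 3449.00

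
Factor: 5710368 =2^5*3^1 *17^1*3499^1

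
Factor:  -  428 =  - 2^2*107^1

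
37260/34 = 18630/17 = 1095.88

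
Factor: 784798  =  2^1*7^1*29^1 * 1933^1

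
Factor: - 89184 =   -  2^5*3^1*929^1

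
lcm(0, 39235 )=0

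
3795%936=51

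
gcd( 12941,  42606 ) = 1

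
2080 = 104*20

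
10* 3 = 30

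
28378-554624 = -526246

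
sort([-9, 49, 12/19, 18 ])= [ - 9, 12/19,18 , 49]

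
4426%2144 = 138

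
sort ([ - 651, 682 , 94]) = [-651,  94,682]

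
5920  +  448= 6368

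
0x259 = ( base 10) 601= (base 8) 1131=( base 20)1A1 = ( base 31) jc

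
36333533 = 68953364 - 32619831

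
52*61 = 3172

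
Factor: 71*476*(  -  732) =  - 24738672 = - 2^4*3^1*7^1*17^1*61^1 * 71^1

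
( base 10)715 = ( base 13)430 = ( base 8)1313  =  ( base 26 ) 11D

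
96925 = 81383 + 15542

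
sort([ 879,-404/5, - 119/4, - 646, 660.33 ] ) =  [-646, - 404/5, - 119/4, 660.33, 879] 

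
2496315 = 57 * 43795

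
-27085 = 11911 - 38996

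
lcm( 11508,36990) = 517860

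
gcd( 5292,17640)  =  1764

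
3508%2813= 695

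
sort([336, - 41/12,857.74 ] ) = [ - 41/12,336,857.74] 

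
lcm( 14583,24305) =72915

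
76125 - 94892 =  - 18767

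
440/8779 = 440/8779 = 0.05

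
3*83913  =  251739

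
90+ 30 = 120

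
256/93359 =256/93359 = 0.00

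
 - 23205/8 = -2901+3/8 = - 2900.62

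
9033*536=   4841688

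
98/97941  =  98/97941  =  0.00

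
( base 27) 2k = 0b1001010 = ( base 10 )74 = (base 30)2E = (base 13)59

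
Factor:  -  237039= - 3^1 *11^2*653^1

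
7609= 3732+3877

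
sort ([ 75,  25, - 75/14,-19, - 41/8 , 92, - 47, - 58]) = [-58,- 47, - 19,-75/14 , - 41/8,  25,  75,92]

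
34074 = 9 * 3786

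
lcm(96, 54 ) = 864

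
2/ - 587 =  - 1+585/587  =  - 0.00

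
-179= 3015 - 3194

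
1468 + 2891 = 4359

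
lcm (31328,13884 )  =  1221792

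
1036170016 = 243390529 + 792779487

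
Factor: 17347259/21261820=2^( - 2)*5^ ( - 1)*17^1  *31^1*617^( - 1)*1723^( - 1)*32917^1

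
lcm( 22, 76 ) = 836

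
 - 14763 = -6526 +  - 8237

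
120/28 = 4 + 2/7 = 4.29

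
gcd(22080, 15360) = 960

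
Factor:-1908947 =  - 17^1*112291^1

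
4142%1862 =418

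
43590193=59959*727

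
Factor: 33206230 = 2^1  *5^1 *3320623^1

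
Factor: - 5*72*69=  -  2^3*3^3*5^1*23^1= - 24840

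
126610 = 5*25322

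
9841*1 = 9841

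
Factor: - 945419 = - 41^1*23059^1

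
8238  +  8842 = 17080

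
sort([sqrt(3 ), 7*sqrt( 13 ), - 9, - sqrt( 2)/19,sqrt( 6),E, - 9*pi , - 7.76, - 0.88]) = [ -9 * pi, - 9, - 7.76,-0.88, - sqrt( 2) /19, sqrt(3 ), sqrt( 6 ), E,7 * sqrt ( 13) ]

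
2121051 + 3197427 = 5318478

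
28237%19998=8239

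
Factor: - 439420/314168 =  -635/454= - 2^(- 1)*5^1*127^1*227^( - 1)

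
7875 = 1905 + 5970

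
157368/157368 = 1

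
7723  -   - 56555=64278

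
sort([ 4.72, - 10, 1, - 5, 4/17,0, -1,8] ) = [ - 10, - 5, - 1,0, 4/17,1,4.72, 8 ] 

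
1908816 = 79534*24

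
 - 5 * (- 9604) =48020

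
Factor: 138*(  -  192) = -2^7 * 3^2 * 23^1 = - 26496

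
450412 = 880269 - 429857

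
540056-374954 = 165102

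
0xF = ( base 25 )f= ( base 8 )17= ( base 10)15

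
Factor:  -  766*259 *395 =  - 78365630= - 2^1*5^1*7^1*37^1*79^1*383^1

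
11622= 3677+7945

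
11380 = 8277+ 3103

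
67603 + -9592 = 58011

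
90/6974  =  45/3487 = 0.01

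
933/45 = 20+11/15 = 20.73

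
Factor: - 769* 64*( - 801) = 39422016   =  2^6* 3^2*89^1 * 769^1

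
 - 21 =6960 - 6981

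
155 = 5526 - 5371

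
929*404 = 375316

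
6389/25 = 6389/25 = 255.56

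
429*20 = 8580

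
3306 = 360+2946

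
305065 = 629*485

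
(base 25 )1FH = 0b1111111001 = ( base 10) 1017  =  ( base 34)TV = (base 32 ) VP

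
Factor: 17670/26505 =2/3 = 2^1*3^( - 1)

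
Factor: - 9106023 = -3^1*3035341^1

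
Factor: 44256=2^5*3^1*461^1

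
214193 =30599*7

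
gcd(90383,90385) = 1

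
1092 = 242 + 850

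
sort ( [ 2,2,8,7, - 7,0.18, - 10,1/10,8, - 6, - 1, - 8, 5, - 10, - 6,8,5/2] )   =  [ - 10, - 10, - 8, - 7, - 6 , -6, - 1,1/10 , 0.18  ,  2,2,5/2,5,7,8,8, 8]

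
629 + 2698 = 3327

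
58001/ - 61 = -951 + 10/61  =  - 950.84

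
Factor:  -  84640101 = -3^1 * 7^2*13^2*3407^1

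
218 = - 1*( - 218)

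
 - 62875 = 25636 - 88511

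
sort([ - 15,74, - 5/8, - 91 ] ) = [  -  91, - 15, - 5/8,74]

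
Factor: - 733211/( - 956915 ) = 5^ ( - 1)*23^( - 1 )*53^( - 1 )*157^( - 1)*347^1*2113^1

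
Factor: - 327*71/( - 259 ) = 3^1* 7^( - 1) *37^(- 1)*71^1*109^1 =23217/259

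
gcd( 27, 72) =9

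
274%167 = 107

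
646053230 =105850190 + 540203040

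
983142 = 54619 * 18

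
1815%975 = 840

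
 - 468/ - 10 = 234/5 =46.80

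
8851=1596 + 7255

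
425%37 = 18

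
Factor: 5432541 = 3^1 * 29^1 * 41^1*1523^1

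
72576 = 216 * 336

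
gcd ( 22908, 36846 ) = 138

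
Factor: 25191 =3^4*311^1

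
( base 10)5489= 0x1571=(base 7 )22001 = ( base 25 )8je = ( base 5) 133424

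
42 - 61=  - 19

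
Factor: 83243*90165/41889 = 5^1*6011^1*13963^ ( - 1)*83243^1 = 2501868365/13963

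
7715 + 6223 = 13938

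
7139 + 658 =7797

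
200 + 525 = 725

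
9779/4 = 2444 + 3/4 = 2444.75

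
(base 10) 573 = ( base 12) 3B9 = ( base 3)210020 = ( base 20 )18d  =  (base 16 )23D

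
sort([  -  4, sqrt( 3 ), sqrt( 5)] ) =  [ - 4, sqrt(3), sqrt ( 5)] 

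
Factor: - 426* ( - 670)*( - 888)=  - 253452960 = - 2^5* 3^2*5^1  *37^1* 67^1*71^1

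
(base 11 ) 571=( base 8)1253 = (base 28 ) ob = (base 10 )683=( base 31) m1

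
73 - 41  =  32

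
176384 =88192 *2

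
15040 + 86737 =101777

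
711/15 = 237/5 = 47.40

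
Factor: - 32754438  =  -2^1 * 3^2*23^1*61^1*1297^1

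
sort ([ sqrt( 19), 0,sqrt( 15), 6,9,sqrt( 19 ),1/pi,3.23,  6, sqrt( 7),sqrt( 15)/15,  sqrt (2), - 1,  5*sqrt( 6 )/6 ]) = [  -  1,0,sqrt(15 ) /15,  1/pi, sqrt( 2 ), 5*sqrt(6 )/6, sqrt(7),3.23, sqrt(15),sqrt( 19 ),sqrt( 19),6,6,  9 ] 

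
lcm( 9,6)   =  18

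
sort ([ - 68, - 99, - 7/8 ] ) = [ - 99,-68,  -  7/8]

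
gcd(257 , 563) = 1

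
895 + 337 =1232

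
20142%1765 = 727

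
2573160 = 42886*60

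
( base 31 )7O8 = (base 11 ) 568A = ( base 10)7479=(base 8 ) 16467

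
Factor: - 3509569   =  -7^1*501367^1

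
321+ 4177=4498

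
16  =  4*4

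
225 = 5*45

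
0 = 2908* 0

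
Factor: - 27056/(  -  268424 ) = 2^1* 13^( - 1 )*19^1*29^( - 1)=38/377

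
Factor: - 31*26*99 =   -  2^1*3^2*11^1*13^1*31^1 = - 79794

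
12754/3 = 12754/3= 4251.33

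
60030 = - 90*( - 667)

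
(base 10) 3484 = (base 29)444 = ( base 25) 5e9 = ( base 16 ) D9C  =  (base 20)8e4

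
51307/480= 51307/480 = 106.89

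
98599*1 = 98599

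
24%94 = 24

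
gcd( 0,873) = 873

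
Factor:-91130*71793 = - 6542496090 = -  2^1* 3^3* 5^1*13^1 *701^1*2659^1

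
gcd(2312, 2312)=2312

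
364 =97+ 267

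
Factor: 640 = 2^7 * 5^1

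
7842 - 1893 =5949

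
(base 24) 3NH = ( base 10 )2297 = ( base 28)2Q1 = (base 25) 3gm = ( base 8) 4371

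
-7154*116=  - 829864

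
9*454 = 4086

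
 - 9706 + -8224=  -  17930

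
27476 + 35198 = 62674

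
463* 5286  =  2447418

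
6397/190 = 33 + 127/190 = 33.67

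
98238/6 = 16373 =16373.00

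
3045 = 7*435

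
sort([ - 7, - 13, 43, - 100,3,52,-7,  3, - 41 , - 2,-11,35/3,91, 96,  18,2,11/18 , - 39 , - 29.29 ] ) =[ - 100, - 41, - 39, - 29.29, -13, - 11,- 7, - 7, - 2,11/18,  2,3, 3, 35/3,  18  ,  43, 52,91, 96] 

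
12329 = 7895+4434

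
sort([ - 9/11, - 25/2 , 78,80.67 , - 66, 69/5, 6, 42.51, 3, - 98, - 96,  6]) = [-98, - 96, - 66, -25/2 ,-9/11,3,6, 6, 69/5, 42.51,78, 80.67 ]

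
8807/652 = 8807/652=13.51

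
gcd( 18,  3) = 3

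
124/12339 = 124/12339 = 0.01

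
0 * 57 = 0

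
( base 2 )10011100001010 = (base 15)2e64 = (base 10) 9994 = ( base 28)ckq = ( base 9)14634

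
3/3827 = 3/3827 = 0.00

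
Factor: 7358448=2^4*3^1*83^1*1847^1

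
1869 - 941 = 928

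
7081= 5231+1850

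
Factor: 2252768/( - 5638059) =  - 2^5*3^ ( - 3)*23^ ( - 1)*89^1*113^1*1297^(-1) =- 321824/805437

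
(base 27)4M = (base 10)130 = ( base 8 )202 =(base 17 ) 7B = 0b10000010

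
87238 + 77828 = 165066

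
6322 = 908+5414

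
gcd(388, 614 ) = 2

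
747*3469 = 2591343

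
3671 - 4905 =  - 1234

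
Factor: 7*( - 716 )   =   - 2^2*7^1*179^1=-  5012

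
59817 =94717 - 34900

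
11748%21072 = 11748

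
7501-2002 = 5499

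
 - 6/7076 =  - 1 + 3535/3538=-0.00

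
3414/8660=1707/4330 = 0.39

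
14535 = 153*95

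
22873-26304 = -3431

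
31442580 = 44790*702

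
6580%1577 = 272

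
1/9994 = 1/9994 = 0.00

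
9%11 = 9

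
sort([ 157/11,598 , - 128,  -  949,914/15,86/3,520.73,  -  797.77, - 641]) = [  -  949 , - 797.77, - 641, - 128, 157/11,86/3  ,  914/15,520.73,598]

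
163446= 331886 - 168440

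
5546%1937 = 1672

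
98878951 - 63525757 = 35353194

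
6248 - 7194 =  - 946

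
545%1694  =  545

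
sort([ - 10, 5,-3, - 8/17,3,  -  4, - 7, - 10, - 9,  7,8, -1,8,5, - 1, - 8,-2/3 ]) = [-10, - 10,-9,  -  8 , - 7, - 4,-3, - 1, - 1, - 2/3, - 8/17,3,5, 5,7, 8,8] 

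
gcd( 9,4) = 1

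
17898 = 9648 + 8250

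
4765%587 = 69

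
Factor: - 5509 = -7^1*787^1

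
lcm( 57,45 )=855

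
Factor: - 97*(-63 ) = 3^2  *  7^1*97^1=6111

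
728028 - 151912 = 576116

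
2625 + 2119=4744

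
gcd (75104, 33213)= 1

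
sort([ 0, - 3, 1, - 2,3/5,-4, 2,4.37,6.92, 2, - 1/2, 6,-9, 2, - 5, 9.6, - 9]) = [ - 9, - 9, - 5, - 4 , - 3, -2, - 1/2, 0, 3/5, 1 , 2,  2, 2, 4.37,6, 6.92,9.6 ] 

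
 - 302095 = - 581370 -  - 279275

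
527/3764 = 527/3764 = 0.14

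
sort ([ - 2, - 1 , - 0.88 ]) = [-2,-1, - 0.88] 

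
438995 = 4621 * 95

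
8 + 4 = 12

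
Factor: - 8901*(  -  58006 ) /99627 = 172103802/33209 = 2^1*3^1*11^( - 1)*13^1*23^2*43^1*97^1*3019^( - 1) 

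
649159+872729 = 1521888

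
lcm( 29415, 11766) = 58830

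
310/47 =310/47 = 6.60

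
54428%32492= 21936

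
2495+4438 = 6933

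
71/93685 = 71/93685 = 0.00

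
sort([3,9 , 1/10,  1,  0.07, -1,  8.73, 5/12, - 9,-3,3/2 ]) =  [ - 9, - 3,- 1, 0.07,1/10 , 5/12,1, 3/2, 3,8.73,9] 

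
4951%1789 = 1373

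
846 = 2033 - 1187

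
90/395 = 18/79 = 0.23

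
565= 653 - 88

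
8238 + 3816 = 12054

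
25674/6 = 4279= 4279.00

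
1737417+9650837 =11388254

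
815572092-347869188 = 467702904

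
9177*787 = 7222299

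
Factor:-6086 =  - 2^1*17^1*179^1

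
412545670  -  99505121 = 313040549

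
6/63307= 6/63307 =0.00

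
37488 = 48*781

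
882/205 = 4 + 62/205 = 4.30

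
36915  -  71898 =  - 34983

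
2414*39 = 94146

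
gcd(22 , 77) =11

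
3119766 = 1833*1702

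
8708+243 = 8951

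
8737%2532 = 1141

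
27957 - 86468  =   -58511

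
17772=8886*2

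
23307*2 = 46614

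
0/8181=0 = 0.00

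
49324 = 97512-48188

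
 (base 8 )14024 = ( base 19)h18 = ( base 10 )6164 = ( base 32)60K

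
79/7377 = 79/7377 = 0.01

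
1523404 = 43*35428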